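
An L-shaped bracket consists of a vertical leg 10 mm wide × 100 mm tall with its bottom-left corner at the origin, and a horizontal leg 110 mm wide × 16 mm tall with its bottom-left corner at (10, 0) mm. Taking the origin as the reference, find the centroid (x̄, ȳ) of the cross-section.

x̄ = 43.26 mm, ȳ = 23.22 mm

vertical leg: A = 10 × 100 = 1000.00, centroid at (5.00, 50.00).
horizontal leg: A = 110 × 16 = 1760.00, centroid at (65.00, 8.00).
ΣA = 2760.00 mm²
ΣAx̄ = (1000.00)(5.00) + (1760.00)(65.00) = 119400.00 mm³
ΣAȳ = (1000.00)(50.00) + (1760.00)(8.00) = 64080.00 mm³
x̄ = 119400.00 / 2760.00 = 43.26 mm
ȳ = 64080.00 / 2760.00 = 23.22 mm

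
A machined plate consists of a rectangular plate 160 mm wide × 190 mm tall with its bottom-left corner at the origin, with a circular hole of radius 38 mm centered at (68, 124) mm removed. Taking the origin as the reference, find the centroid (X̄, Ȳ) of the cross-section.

plate: A = 160 × 190 = 30400.00, centroid at (80.00, 95.00).
hole: A = −π·38² = -4536.46, centroid at (68.00, 124.00).
ΣA = 25863.54 mm²
ΣAX̄ = (30400.00)(80.00) + (-4536.46)(68.00) = 2123520.73 mm³
ΣAȲ = (30400.00)(95.00) + (-4536.46)(124.00) = 2325478.99 mm³
X̄ = 2123520.73 / 25863.54 = 82.10 mm
Ȳ = 2325478.99 / 25863.54 = 89.91 mm

X̄ = 82.10 mm, Ȳ = 89.91 mm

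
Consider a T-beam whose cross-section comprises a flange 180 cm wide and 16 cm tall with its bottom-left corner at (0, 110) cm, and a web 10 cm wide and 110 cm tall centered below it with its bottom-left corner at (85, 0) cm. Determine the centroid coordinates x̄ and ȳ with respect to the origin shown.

Part | A | x̄ᵢ | ȳᵢ | A·x̄ᵢ | A·ȳᵢ
web | 1100.00 | 90.00 | 55.00 | 99000.00 | 60500.00
flange | 2880.00 | 90.00 | 118.00 | 259200.00 | 339840.00
Σ | 3980.00 |  |  | 358200.00 | 400340.00
x̄ = 358200.00 / 3980.00 = 90.00 cm
ȳ = 400340.00 / 3980.00 = 100.59 cm

x̄ = 90.00 cm, ȳ = 100.59 cm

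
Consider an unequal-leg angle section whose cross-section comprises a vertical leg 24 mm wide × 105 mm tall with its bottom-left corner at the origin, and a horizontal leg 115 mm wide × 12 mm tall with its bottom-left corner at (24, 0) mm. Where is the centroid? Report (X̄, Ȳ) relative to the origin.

X̄ = 36.59 mm, Ȳ = 36.05 mm

vertical leg: A = 24 × 105 = 2520.00, centroid at (12.00, 52.50).
horizontal leg: A = 115 × 12 = 1380.00, centroid at (81.50, 6.00).
ΣA = 3900.00 mm²
ΣAX̄ = (2520.00)(12.00) + (1380.00)(81.50) = 142710.00 mm³
ΣAȲ = (2520.00)(52.50) + (1380.00)(6.00) = 140580.00 mm³
X̄ = 142710.00 / 3900.00 = 36.59 mm
Ȳ = 140580.00 / 3900.00 = 36.05 mm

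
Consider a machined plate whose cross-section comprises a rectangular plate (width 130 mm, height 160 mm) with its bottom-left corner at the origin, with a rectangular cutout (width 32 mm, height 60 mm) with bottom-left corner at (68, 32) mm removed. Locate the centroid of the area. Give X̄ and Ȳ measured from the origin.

X̄ = 63.07 mm, Ȳ = 81.83 mm

plate: A = 130 × 160 = 20800.00, centroid at (65.00, 80.00).
hole: A = −(32 × 60) = -1920.00, centroid at (84.00, 62.00).
ΣA = 18880.00 mm², ΣAX̄ = 1190720.00 mm³, ΣAȲ = 1544960.00 mm³.
X̄ = 1190720.00/18880.00 = 63.07 mm; Ȳ = 1544960.00/18880.00 = 81.83 mm.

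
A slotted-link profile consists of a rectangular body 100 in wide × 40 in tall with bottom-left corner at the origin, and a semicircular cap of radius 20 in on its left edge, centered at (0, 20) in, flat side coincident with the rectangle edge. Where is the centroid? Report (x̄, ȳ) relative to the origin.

rectangular body: A = 100 × 40 = 4000.00, centroid at (50.00, 20.00).
semicircular end: A = ½π·20² = 628.32, centroid at (-8.49, 20.00).
ΣA = 4628.32 in²
ΣAx̄ = (4000.00)(50.00) + (628.32)(-8.49) = 194666.67 in³
ΣAȳ = (4000.00)(20.00) + (628.32)(20.00) = 92566.37 in³
x̄ = 194666.67 / 4628.32 = 42.06 in
ȳ = 92566.37 / 4628.32 = 20.00 in

x̄ = 42.06 in, ȳ = 20.00 in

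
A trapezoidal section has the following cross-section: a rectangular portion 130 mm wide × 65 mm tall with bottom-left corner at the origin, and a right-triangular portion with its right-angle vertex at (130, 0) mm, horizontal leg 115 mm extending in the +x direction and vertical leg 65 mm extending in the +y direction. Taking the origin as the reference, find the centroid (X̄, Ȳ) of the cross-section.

Part | A | x̄ᵢ | ȳᵢ | A·x̄ᵢ | A·ȳᵢ
rectangular portion | 8450.00 | 65.00 | 32.50 | 549250.00 | 274625.00
triangular portion | 3737.50 | 168.33 | 21.67 | 629145.83 | 80979.17
Σ | 12187.50 |  |  | 1178395.83 | 355604.17
X̄ = 1178395.83 / 12187.50 = 96.69 mm
Ȳ = 355604.17 / 12187.50 = 29.18 mm

X̄ = 96.69 mm, Ȳ = 29.18 mm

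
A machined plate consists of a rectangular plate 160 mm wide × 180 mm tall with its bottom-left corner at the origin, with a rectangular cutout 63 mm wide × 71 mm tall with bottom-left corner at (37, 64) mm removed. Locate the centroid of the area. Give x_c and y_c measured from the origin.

x_c = 82.11 mm, y_c = 88.25 mm

plate: A = 160 × 180 = 28800.00, centroid at (80.00, 90.00).
hole: A = −(63 × 71) = -4473.00, centroid at (68.50, 99.50).
ΣA = 24327.00 mm², ΣAx_c = 1997599.50 mm³, ΣAy_c = 2146936.50 mm³.
x_c = 1997599.50/24327.00 = 82.11 mm; y_c = 2146936.50/24327.00 = 88.25 mm.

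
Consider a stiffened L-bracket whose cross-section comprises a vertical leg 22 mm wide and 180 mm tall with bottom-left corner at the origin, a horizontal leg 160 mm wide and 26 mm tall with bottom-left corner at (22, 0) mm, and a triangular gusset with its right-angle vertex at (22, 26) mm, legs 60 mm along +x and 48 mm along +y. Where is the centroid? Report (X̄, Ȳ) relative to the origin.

X̄ = 55.27 mm, Ȳ = 49.26 mm

Part | A | x̄ᵢ | ȳᵢ | A·x̄ᵢ | A·ȳᵢ
vertical leg | 3960.00 | 11.00 | 90.00 | 43560.00 | 356400.00
horizontal leg | 4160.00 | 102.00 | 13.00 | 424320.00 | 54080.00
gusset | 1440.00 | 42.00 | 42.00 | 60480.00 | 60480.00
Σ | 9560.00 |  |  | 528360.00 | 470960.00
X̄ = 528360.00 / 9560.00 = 55.27 mm
Ȳ = 470960.00 / 9560.00 = 49.26 mm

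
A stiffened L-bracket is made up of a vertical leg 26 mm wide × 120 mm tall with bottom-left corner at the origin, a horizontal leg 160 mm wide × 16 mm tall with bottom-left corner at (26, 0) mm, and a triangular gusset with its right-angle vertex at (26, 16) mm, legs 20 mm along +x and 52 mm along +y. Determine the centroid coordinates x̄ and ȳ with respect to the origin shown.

x̄ = 53.05 mm, ȳ = 36.29 mm

Part | A | x̄ᵢ | ȳᵢ | A·x̄ᵢ | A·ȳᵢ
vertical leg | 3120.00 | 13.00 | 60.00 | 40560.00 | 187200.00
horizontal leg | 2560.00 | 106.00 | 8.00 | 271360.00 | 20480.00
gusset | 520.00 | 32.67 | 33.33 | 16986.67 | 17333.33
Σ | 6200.00 |  |  | 328906.67 | 225013.33
x̄ = 328906.67 / 6200.00 = 53.05 mm
ȳ = 225013.33 / 6200.00 = 36.29 mm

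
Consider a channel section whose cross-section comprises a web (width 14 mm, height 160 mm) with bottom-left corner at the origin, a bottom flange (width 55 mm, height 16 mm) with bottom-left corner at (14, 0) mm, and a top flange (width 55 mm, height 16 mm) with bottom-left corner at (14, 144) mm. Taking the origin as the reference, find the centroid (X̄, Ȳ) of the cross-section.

X̄ = 22.18 mm, Ȳ = 80.00 mm

web: A = 14 × 160 = 2240.00, centroid at (7.00, 80.00).
bottom flange: A = 55 × 16 = 880.00, centroid at (41.50, 8.00).
top flange: A = 55 × 16 = 880.00, centroid at (41.50, 152.00).
ΣA = 4000.00 mm²
ΣAX̄ = (2240.00)(7.00) + (880.00)(41.50) + (880.00)(41.50) = 88720.00 mm³
ΣAȲ = (2240.00)(80.00) + (880.00)(8.00) + (880.00)(152.00) = 320000.00 mm³
X̄ = 88720.00 / 4000.00 = 22.18 mm
Ȳ = 320000.00 / 4000.00 = 80.00 mm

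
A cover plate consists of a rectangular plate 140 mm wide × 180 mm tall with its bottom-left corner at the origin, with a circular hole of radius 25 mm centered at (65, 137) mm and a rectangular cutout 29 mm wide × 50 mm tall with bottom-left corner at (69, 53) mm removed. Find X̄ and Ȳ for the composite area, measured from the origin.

X̄ = 69.55 mm, Ȳ = 86.56 mm

Part | A | x̄ᵢ | ȳᵢ | A·x̄ᵢ | A·ȳᵢ
plate | 25200.00 | 70.00 | 90.00 | 1764000.00 | 2268000.00
hole 1 | -1963.50 | 65.00 | 137.00 | -127627.20 | -268998.87
hole 2 | -1450.00 | 83.50 | 78.00 | -121075.00 | -113100.00
Σ | 21786.50 |  |  | 1515297.80 | 1885901.13
X̄ = 1515297.80 / 21786.50 = 69.55 mm
Ȳ = 1885901.13 / 21786.50 = 86.56 mm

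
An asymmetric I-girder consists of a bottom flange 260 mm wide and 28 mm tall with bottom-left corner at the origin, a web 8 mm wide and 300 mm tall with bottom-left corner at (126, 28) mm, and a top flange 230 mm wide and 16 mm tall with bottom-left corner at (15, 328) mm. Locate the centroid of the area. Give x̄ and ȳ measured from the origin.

bottom flange: A = 260 × 28 = 7280.00, centroid at (130.00, 14.00).
web: A = 8 × 300 = 2400.00, centroid at (130.00, 178.00).
top flange: A = 230 × 16 = 3680.00, centroid at (130.00, 336.00).
ΣA = 13360.00 mm²
ΣAx̄ = (7280.00)(130.00) + (2400.00)(130.00) + (3680.00)(130.00) = 1736800.00 mm³
ΣAȳ = (7280.00)(14.00) + (2400.00)(178.00) + (3680.00)(336.00) = 1765600.00 mm³
x̄ = 1736800.00 / 13360.00 = 130.00 mm
ȳ = 1765600.00 / 13360.00 = 132.16 mm

x̄ = 130.00 mm, ȳ = 132.16 mm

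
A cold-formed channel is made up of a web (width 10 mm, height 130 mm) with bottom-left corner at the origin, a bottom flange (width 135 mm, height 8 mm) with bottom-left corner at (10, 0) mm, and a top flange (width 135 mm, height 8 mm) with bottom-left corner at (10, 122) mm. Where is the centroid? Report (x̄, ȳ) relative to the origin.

x̄ = 50.26 mm, ȳ = 65.00 mm

web: A = 10 × 130 = 1300.00, centroid at (5.00, 65.00).
bottom flange: A = 135 × 8 = 1080.00, centroid at (77.50, 4.00).
top flange: A = 135 × 8 = 1080.00, centroid at (77.50, 126.00).
ΣA = 3460.00 mm²
ΣAx̄ = (1300.00)(5.00) + (1080.00)(77.50) + (1080.00)(77.50) = 173900.00 mm³
ΣAȳ = (1300.00)(65.00) + (1080.00)(4.00) + (1080.00)(126.00) = 224900.00 mm³
x̄ = 173900.00 / 3460.00 = 50.26 mm
ȳ = 224900.00 / 3460.00 = 65.00 mm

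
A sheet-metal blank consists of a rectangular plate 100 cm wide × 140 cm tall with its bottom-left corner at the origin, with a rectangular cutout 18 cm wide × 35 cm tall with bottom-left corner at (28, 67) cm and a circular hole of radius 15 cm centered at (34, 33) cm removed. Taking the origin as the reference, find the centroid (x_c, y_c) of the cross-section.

x_c = 51.54 cm, y_c = 71.34 cm

plate: A = 100 × 140 = 14000.00, centroid at (50.00, 70.00).
hole 1: A = −(18 × 35) = -630.00, centroid at (37.00, 84.50).
hole 2: A = −π·15² = -706.86, centroid at (34.00, 33.00).
ΣA = 12663.14 cm²
ΣAx_c = (14000.00)(50.00) + (-630.00)(37.00) + (-706.86)(34.00) = 652656.82 cm³
ΣAy_c = (14000.00)(70.00) + (-630.00)(84.50) + (-706.86)(33.00) = 903438.67 cm³
x_c = 652656.82 / 12663.14 = 51.54 cm
y_c = 903438.67 / 12663.14 = 71.34 cm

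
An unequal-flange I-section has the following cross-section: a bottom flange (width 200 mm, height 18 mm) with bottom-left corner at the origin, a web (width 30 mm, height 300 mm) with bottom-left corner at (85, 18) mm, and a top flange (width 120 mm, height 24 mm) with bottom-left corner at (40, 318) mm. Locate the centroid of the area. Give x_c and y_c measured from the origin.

x_c = 100.00 mm, y_c = 161.16 mm

Part | A | x̄ᵢ | ȳᵢ | A·x̄ᵢ | A·ȳᵢ
bottom flange | 3600.00 | 100.00 | 9.00 | 360000.00 | 32400.00
web | 9000.00 | 100.00 | 168.00 | 900000.00 | 1512000.00
top flange | 2880.00 | 100.00 | 330.00 | 288000.00 | 950400.00
Σ | 15480.00 |  |  | 1548000.00 | 2494800.00
x_c = 1548000.00 / 15480.00 = 100.00 mm
y_c = 2494800.00 / 15480.00 = 161.16 mm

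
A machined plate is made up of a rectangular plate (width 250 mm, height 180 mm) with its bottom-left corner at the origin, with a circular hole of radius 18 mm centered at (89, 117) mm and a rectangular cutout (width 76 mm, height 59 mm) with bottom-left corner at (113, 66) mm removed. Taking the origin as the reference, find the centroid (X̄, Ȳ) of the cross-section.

X̄ = 122.98 mm, Ȳ = 88.68 mm

Part | A | x̄ᵢ | ȳᵢ | A·x̄ᵢ | A·ȳᵢ
plate | 45000.00 | 125.00 | 90.00 | 5625000.00 | 4050000.00
hole 1 | -1017.88 | 89.00 | 117.00 | -90590.97 | -119091.49
hole 2 | -4484.00 | 151.00 | 95.50 | -677084.00 | -428222.00
Σ | 39498.12 |  |  | 4857325.03 | 3502686.51
X̄ = 4857325.03 / 39498.12 = 122.98 mm
Ȳ = 3502686.51 / 39498.12 = 88.68 mm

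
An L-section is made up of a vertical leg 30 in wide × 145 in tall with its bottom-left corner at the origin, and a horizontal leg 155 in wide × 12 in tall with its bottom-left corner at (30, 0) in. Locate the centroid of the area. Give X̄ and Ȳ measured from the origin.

X̄ = 42.71 in, Ȳ = 52.58 in

Part | A | x̄ᵢ | ȳᵢ | A·x̄ᵢ | A·ȳᵢ
vertical leg | 4350.00 | 15.00 | 72.50 | 65250.00 | 315375.00
horizontal leg | 1860.00 | 107.50 | 6.00 | 199950.00 | 11160.00
Σ | 6210.00 |  |  | 265200.00 | 326535.00
X̄ = 265200.00 / 6210.00 = 42.71 in
Ȳ = 326535.00 / 6210.00 = 52.58 in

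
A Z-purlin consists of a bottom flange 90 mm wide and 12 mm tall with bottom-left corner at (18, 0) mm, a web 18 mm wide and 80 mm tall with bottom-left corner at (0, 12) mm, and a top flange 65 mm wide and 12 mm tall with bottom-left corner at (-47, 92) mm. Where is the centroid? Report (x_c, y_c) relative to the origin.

x_c = 21.12 mm, y_c = 47.82 mm

bottom flange: A = 90 × 12 = 1080.00, centroid at (63.00, 6.00).
web: A = 18 × 80 = 1440.00, centroid at (9.00, 52.00).
top flange: A = 65 × 12 = 780.00, centroid at (-14.50, 98.00).
ΣA = 3300.00 mm², ΣAx_c = 69690.00 mm³, ΣAy_c = 157800.00 mm³.
x_c = 69690.00/3300.00 = 21.12 mm; y_c = 157800.00/3300.00 = 47.82 mm.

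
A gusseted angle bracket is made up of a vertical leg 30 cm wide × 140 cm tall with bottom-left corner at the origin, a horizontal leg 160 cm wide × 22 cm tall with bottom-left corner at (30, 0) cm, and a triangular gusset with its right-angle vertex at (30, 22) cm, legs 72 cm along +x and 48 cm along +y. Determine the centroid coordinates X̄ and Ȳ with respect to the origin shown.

Part | A | x̄ᵢ | ȳᵢ | A·x̄ᵢ | A·ȳᵢ
vertical leg | 4200.00 | 15.00 | 70.00 | 63000.00 | 294000.00
horizontal leg | 3520.00 | 110.00 | 11.00 | 387200.00 | 38720.00
gusset | 1728.00 | 54.00 | 38.00 | 93312.00 | 65664.00
Σ | 9448.00 |  |  | 543512.00 | 398384.00
X̄ = 543512.00 / 9448.00 = 57.53 cm
Ȳ = 398384.00 / 9448.00 = 42.17 cm

X̄ = 57.53 cm, Ȳ = 42.17 cm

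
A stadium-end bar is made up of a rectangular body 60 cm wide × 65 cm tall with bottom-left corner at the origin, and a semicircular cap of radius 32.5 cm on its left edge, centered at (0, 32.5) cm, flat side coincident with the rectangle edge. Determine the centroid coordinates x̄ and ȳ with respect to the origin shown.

rectangular body: A = 60 × 65 = 3900.00, centroid at (30.00, 32.50).
semicircular end: A = ½π·32.5² = 1659.15, centroid at (-13.79, 32.50).
ΣA = 5559.15 cm²
ΣAx̄ = (3900.00)(30.00) + (1659.15)(-13.79) = 94114.58 cm³
ΣAȳ = (3900.00)(32.50) + (1659.15)(32.50) = 180672.49 cm³
x̄ = 94114.58 / 5559.15 = 16.93 cm
ȳ = 180672.49 / 5559.15 = 32.50 cm

x̄ = 16.93 cm, ȳ = 32.50 cm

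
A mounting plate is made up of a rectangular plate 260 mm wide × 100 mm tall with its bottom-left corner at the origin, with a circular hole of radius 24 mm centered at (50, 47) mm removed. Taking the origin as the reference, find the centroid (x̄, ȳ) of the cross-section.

x̄ = 135.98 mm, ȳ = 50.22 mm

Part | A | x̄ᵢ | ȳᵢ | A·x̄ᵢ | A·ȳᵢ
plate | 26000.00 | 130.00 | 50.00 | 3380000.00 | 1300000.00
hole | -1809.56 | 50.00 | 47.00 | -90477.87 | -85049.20
Σ | 24190.44 |  |  | 3289522.13 | 1214950.80
x̄ = 3289522.13 / 24190.44 = 135.98 mm
ȳ = 1214950.80 / 24190.44 = 50.22 mm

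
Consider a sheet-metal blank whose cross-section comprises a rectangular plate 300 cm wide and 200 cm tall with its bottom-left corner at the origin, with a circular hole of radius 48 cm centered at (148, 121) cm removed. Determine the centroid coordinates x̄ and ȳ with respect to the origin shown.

x̄ = 150.27 cm, ȳ = 97.12 cm

Part | A | x̄ᵢ | ȳᵢ | A·x̄ᵢ | A·ȳᵢ
plate | 60000.00 | 150.00 | 100.00 | 9000000.00 | 6000000.00
hole | -7238.23 | 148.00 | 121.00 | -1071257.96 | -875825.77
Σ | 52761.77 |  |  | 7928742.04 | 5124174.23
x̄ = 7928742.04 / 52761.77 = 150.27 cm
ȳ = 5124174.23 / 52761.77 = 97.12 cm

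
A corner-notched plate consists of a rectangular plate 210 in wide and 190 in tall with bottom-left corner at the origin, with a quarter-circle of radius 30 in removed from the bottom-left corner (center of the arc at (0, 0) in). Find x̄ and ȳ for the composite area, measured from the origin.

plate: A = 210 × 190 = 39900.00, centroid at (105.00, 95.00).
removed quarter-circle: A = −¼π·30² = -706.86, centroid at (12.73, 12.73).
ΣA = 39193.14 in², ΣAx̄ = 4180500.00 in³, ΣAȳ = 3781500.00 in³.
x̄ = 4180500.00/39193.14 = 106.66 in; ȳ = 3781500.00/39193.14 = 96.48 in.

x̄ = 106.66 in, ȳ = 96.48 in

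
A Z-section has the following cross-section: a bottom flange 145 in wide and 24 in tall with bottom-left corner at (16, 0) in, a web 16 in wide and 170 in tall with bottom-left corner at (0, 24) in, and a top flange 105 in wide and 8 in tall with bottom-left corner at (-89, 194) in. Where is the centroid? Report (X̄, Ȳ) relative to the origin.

X̄ = 42.48 in, Ȳ = 71.67 in

Part | A | x̄ᵢ | ȳᵢ | A·x̄ᵢ | A·ȳᵢ
bottom flange | 3480.00 | 88.50 | 12.00 | 307980.00 | 41760.00
web | 2720.00 | 8.00 | 109.00 | 21760.00 | 296480.00
top flange | 840.00 | -36.50 | 198.00 | -30660.00 | 166320.00
Σ | 7040.00 |  |  | 299080.00 | 504560.00
X̄ = 299080.00 / 7040.00 = 42.48 in
Ȳ = 504560.00 / 7040.00 = 71.67 in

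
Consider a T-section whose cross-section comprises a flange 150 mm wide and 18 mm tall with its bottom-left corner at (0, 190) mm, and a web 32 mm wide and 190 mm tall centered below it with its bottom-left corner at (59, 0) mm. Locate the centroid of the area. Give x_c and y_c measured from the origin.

x_c = 75.00 mm, y_c = 126.98 mm

Part | A | x̄ᵢ | ȳᵢ | A·x̄ᵢ | A·ȳᵢ
web | 6080.00 | 75.00 | 95.00 | 456000.00 | 577600.00
flange | 2700.00 | 75.00 | 199.00 | 202500.00 | 537300.00
Σ | 8780.00 |  |  | 658500.00 | 1114900.00
x_c = 658500.00 / 8780.00 = 75.00 mm
y_c = 1114900.00 / 8780.00 = 126.98 mm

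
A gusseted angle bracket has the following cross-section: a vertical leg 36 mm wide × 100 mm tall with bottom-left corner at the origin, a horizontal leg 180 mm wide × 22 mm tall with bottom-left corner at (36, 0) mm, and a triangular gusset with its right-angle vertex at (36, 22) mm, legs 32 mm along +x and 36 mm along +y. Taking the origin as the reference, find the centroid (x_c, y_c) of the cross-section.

vertical leg: A = 36 × 100 = 3600.00, centroid at (18.00, 50.00).
horizontal leg: A = 180 × 22 = 3960.00, centroid at (126.00, 11.00).
gusset: A = ½·32·36 = 576.00, centroid at (46.67, 34.00).
ΣA = 8136.00 mm²
ΣAx_c = (3600.00)(18.00) + (3960.00)(126.00) + (576.00)(46.67) = 590640.00 mm³
ΣAy_c = (3600.00)(50.00) + (3960.00)(11.00) + (576.00)(34.00) = 243144.00 mm³
x_c = 590640.00 / 8136.00 = 72.60 mm
y_c = 243144.00 / 8136.00 = 29.88 mm

x_c = 72.60 mm, y_c = 29.88 mm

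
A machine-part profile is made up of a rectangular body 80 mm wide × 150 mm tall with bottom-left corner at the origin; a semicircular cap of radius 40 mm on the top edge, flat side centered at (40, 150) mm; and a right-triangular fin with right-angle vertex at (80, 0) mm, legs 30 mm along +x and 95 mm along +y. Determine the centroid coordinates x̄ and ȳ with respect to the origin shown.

Part | A | x̄ᵢ | ȳᵢ | A·x̄ᵢ | A·ȳᵢ
rectangular body | 12000.00 | 40.00 | 75.00 | 480000.00 | 900000.00
semicircular top | 2513.27 | 40.00 | 166.98 | 100530.96 | 419657.79
triangular fin | 1425.00 | 90.00 | 31.67 | 128250.00 | 45125.00
Σ | 15938.27 |  |  | 708780.96 | 1364782.79
x̄ = 708780.96 / 15938.27 = 44.47 mm
ȳ = 1364782.79 / 15938.27 = 85.63 mm

x̄ = 44.47 mm, ȳ = 85.63 mm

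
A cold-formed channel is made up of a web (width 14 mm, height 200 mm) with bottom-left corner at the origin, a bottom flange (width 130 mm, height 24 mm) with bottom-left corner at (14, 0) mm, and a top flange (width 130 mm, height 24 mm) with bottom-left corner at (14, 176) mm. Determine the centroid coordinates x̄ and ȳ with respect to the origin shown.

x̄ = 56.70 mm, ȳ = 100.00 mm

web: A = 14 × 200 = 2800.00, centroid at (7.00, 100.00).
bottom flange: A = 130 × 24 = 3120.00, centroid at (79.00, 12.00).
top flange: A = 130 × 24 = 3120.00, centroid at (79.00, 188.00).
ΣA = 9040.00 mm², ΣAx̄ = 512560.00 mm³, ΣAȳ = 904000.00 mm³.
x̄ = 512560.00/9040.00 = 56.70 mm; ȳ = 904000.00/9040.00 = 100.00 mm.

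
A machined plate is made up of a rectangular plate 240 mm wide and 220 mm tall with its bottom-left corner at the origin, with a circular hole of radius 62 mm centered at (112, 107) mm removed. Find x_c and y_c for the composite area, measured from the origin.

Part | A | x̄ᵢ | ȳᵢ | A·x̄ᵢ | A·ȳᵢ
plate | 52800.00 | 120.00 | 110.00 | 6336000.00 | 5808000.00
hole | -12076.28 | 112.00 | 107.00 | -1352543.60 | -1292162.19
Σ | 40723.72 |  |  | 4983456.40 | 4515837.81
x_c = 4983456.40 / 40723.72 = 122.37 mm
y_c = 4515837.81 / 40723.72 = 110.89 mm

x_c = 122.37 mm, y_c = 110.89 mm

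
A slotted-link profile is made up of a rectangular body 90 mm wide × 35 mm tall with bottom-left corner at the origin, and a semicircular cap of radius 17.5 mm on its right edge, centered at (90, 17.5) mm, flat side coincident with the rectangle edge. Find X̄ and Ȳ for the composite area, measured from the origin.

rectangular body: A = 90 × 35 = 3150.00, centroid at (45.00, 17.50).
semicircular end: A = ½π·17.5² = 481.06, centroid at (97.43, 17.50).
ΣA = 3631.06 mm²
ΣAX̄ = (3150.00)(45.00) + (481.06)(97.43) = 188617.99 mm³
ΣAȲ = (3150.00)(17.50) + (481.06)(17.50) = 63543.49 mm³
X̄ = 188617.99 / 3631.06 = 51.95 mm
Ȳ = 63543.49 / 3631.06 = 17.50 mm

X̄ = 51.95 mm, Ȳ = 17.50 mm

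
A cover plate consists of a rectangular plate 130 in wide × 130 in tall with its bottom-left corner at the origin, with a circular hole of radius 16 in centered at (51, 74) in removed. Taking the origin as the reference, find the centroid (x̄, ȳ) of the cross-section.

x̄ = 65.70 in, ȳ = 64.55 in

Part | A | x̄ᵢ | ȳᵢ | A·x̄ᵢ | A·ȳᵢ
plate | 16900.00 | 65.00 | 65.00 | 1098500.00 | 1098500.00
hole | -804.25 | 51.00 | 74.00 | -41016.63 | -59514.33
Σ | 16095.75 |  |  | 1057483.37 | 1038985.67
x̄ = 1057483.37 / 16095.75 = 65.70 in
ȳ = 1038985.67 / 16095.75 = 64.55 in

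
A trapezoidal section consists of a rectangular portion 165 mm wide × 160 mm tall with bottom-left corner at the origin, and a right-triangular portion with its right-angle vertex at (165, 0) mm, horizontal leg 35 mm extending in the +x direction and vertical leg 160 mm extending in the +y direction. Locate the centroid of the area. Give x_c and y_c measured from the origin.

x_c = 91.53 mm, y_c = 77.44 mm

Part | A | x̄ᵢ | ȳᵢ | A·x̄ᵢ | A·ȳᵢ
rectangular portion | 26400.00 | 82.50 | 80.00 | 2178000.00 | 2112000.00
triangular portion | 2800.00 | 176.67 | 53.33 | 494666.67 | 149333.33
Σ | 29200.00 |  |  | 2672666.67 | 2261333.33
x_c = 2672666.67 / 29200.00 = 91.53 mm
y_c = 2261333.33 / 29200.00 = 77.44 mm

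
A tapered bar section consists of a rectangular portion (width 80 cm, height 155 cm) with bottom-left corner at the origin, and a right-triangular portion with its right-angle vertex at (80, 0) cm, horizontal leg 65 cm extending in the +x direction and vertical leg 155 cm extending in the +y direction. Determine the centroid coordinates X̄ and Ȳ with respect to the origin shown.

X̄ = 57.81 cm, Ȳ = 70.04 cm

rectangular portion: A = 80 × 155 = 12400.00, centroid at (40.00, 77.50).
triangular portion: A = ½·65·155 = 5037.50, centroid at (101.67, 51.67).
ΣA = 17437.50 cm², ΣAX̄ = 1008145.83 cm³, ΣAȲ = 1221270.83 cm³.
X̄ = 1008145.83/17437.50 = 57.81 cm; Ȳ = 1221270.83/17437.50 = 70.04 cm.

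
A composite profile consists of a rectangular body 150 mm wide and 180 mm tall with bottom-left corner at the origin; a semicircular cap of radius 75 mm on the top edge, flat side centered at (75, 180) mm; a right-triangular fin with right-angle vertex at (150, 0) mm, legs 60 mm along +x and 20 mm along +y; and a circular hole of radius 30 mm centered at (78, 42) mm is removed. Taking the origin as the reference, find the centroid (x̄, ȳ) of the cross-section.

x̄ = 76.44 mm, ȳ = 124.58 mm

Part | A | x̄ᵢ | ȳᵢ | A·x̄ᵢ | A·ȳᵢ
rectangular body | 27000.00 | 75.00 | 90.00 | 2025000.00 | 2430000.00
semicircular top | 8835.73 | 75.00 | 211.83 | 662679.70 | 1871681.28
triangular fin | 600.00 | 170.00 | 6.67 | 102000.00 | 4000.00
hole | -2827.43 | 78.00 | 42.00 | -220539.80 | -118752.20
Σ | 33608.30 |  |  | 2569139.90 | 4186929.08
x̄ = 2569139.90 / 33608.30 = 76.44 mm
ȳ = 4186929.08 / 33608.30 = 124.58 mm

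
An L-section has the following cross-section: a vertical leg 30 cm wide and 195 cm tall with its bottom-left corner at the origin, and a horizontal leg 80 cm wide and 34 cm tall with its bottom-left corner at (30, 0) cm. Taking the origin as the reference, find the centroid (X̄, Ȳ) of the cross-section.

vertical leg: A = 30 × 195 = 5850.00, centroid at (15.00, 97.50).
horizontal leg: A = 80 × 34 = 2720.00, centroid at (70.00, 17.00).
ΣA = 8570.00 cm², ΣAX̄ = 278150.00 cm³, ΣAȲ = 616615.00 cm³.
X̄ = 278150.00/8570.00 = 32.46 cm; Ȳ = 616615.00/8570.00 = 71.95 cm.

X̄ = 32.46 cm, Ȳ = 71.95 cm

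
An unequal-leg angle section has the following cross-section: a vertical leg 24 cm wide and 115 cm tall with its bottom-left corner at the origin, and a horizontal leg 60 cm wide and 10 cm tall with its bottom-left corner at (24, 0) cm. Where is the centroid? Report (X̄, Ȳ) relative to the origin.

Part | A | x̄ᵢ | ȳᵢ | A·x̄ᵢ | A·ȳᵢ
vertical leg | 2760.00 | 12.00 | 57.50 | 33120.00 | 158700.00
horizontal leg | 600.00 | 54.00 | 5.00 | 32400.00 | 3000.00
Σ | 3360.00 |  |  | 65520.00 | 161700.00
X̄ = 65520.00 / 3360.00 = 19.50 cm
Ȳ = 161700.00 / 3360.00 = 48.12 cm

X̄ = 19.50 cm, Ȳ = 48.12 cm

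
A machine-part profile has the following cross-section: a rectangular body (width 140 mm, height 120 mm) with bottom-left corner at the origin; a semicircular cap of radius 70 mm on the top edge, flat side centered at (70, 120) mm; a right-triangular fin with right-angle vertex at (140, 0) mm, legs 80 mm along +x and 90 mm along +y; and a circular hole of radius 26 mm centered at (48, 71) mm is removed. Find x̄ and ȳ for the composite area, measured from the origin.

rectangular body: A = 140 × 120 = 16800.00, centroid at (70.00, 60.00).
semicircular top: A = ½π·70² = 7696.90, centroid at (70.00, 149.71).
triangular fin: A = ½·80·90 = 3600.00, centroid at (166.67, 30.00).
hole: A = −π·26² = -2123.72, centroid at (48.00, 71.00).
ΣA = 25973.19 mm²
ΣAx̄ = (16800.00)(70.00) + (7696.90)(70.00) + (3600.00)(166.67) + (-2123.72)(48.00) = 2212844.74 mm³
ΣAȳ = (16800.00)(60.00) + (7696.90)(149.71) + (3600.00)(30.00) + (-2123.72)(71.00) = 2117511.03 mm³
x̄ = 2212844.74 / 25973.19 = 85.20 mm
ȳ = 2117511.03 / 25973.19 = 81.53 mm

x̄ = 85.20 mm, ȳ = 81.53 mm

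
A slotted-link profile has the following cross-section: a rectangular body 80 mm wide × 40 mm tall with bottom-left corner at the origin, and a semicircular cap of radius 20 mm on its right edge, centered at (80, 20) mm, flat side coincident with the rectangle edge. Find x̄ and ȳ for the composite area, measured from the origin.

x̄ = 47.96 mm, ȳ = 20.00 mm

rectangular body: A = 80 × 40 = 3200.00, centroid at (40.00, 20.00).
semicircular end: A = ½π·20² = 628.32, centroid at (88.49, 20.00).
ΣA = 3828.32 mm²
ΣAx̄ = (3200.00)(40.00) + (628.32)(88.49) = 183598.82 mm³
ΣAȳ = (3200.00)(20.00) + (628.32)(20.00) = 76566.37 mm³
x̄ = 183598.82 / 3828.32 = 47.96 mm
ȳ = 76566.37 / 3828.32 = 20.00 mm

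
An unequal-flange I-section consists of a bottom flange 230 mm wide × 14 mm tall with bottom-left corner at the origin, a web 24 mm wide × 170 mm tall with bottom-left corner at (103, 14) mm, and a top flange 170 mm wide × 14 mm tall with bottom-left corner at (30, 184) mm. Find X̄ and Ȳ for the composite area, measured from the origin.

bottom flange: A = 230 × 14 = 3220.00, centroid at (115.00, 7.00).
web: A = 24 × 170 = 4080.00, centroid at (115.00, 99.00).
top flange: A = 170 × 14 = 2380.00, centroid at (115.00, 191.00).
ΣA = 9680.00 mm², ΣAX̄ = 1113200.00 mm³, ΣAȲ = 881040.00 mm³.
X̄ = 1113200.00/9680.00 = 115.00 mm; Ȳ = 881040.00/9680.00 = 91.02 mm.

X̄ = 115.00 mm, Ȳ = 91.02 mm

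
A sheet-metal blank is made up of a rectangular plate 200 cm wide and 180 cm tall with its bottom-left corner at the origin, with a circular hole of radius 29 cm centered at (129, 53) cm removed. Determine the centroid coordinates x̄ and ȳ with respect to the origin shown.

Part | A | x̄ᵢ | ȳᵢ | A·x̄ᵢ | A·ȳᵢ
plate | 36000.00 | 100.00 | 90.00 | 3600000.00 | 3240000.00
hole | -2642.08 | 129.00 | 53.00 | -340828.25 | -140030.21
Σ | 33357.92 |  |  | 3259171.75 | 3099969.79
x̄ = 3259171.75 / 33357.92 = 97.70 cm
ȳ = 3099969.79 / 33357.92 = 92.93 cm

x̄ = 97.70 cm, ȳ = 92.93 cm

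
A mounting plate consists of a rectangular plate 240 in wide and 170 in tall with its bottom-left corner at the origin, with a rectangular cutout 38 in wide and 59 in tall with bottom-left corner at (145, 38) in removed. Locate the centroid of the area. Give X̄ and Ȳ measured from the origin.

plate: A = 240 × 170 = 40800.00, centroid at (120.00, 85.00).
hole: A = −(38 × 59) = -2242.00, centroid at (164.00, 67.50).
ΣA = 38558.00 in²
ΣAX̄ = (40800.00)(120.00) + (-2242.00)(164.00) = 4528312.00 in³
ΣAȲ = (40800.00)(85.00) + (-2242.00)(67.50) = 3316665.00 in³
X̄ = 4528312.00 / 38558.00 = 117.44 in
Ȳ = 3316665.00 / 38558.00 = 86.02 in

X̄ = 117.44 in, Ȳ = 86.02 in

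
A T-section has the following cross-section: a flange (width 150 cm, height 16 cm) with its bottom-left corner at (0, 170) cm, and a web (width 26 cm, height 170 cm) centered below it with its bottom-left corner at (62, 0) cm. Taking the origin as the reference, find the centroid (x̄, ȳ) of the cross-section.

x̄ = 75.00 cm, ȳ = 117.73 cm

web: A = 26 × 170 = 4420.00, centroid at (75.00, 85.00).
flange: A = 150 × 16 = 2400.00, centroid at (75.00, 178.00).
ΣA = 6820.00 cm², ΣAx̄ = 511500.00 cm³, ΣAȳ = 802900.00 cm³.
x̄ = 511500.00/6820.00 = 75.00 cm; ȳ = 802900.00/6820.00 = 117.73 cm.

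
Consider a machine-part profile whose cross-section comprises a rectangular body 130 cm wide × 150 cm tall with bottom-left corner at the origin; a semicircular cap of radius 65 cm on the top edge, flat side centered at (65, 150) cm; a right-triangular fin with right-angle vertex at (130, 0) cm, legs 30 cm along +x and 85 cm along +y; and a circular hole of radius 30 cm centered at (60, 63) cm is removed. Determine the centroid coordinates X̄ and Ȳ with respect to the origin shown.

X̄ = 69.46 cm, Ȳ = 101.65 cm

rectangular body: A = 130 × 150 = 19500.00, centroid at (65.00, 75.00).
semicircular top: A = ½π·65² = 6636.61, centroid at (65.00, 177.59).
triangular fin: A = ½·30·85 = 1275.00, centroid at (140.00, 28.33).
hole: A = −π·30² = -2827.43, centroid at (60.00, 63.00).
ΣA = 24584.18 cm²
ΣAX̄ = (19500.00)(65.00) + (6636.61)(65.00) + (1275.00)(140.00) + (-2827.43)(60.00) = 1707733.94 cm³
ΣAȲ = (19500.00)(75.00) + (6636.61)(177.59) + (1275.00)(28.33) + (-2827.43)(63.00) = 2499072.20 cm³
X̄ = 1707733.94 / 24584.18 = 69.46 cm
Ȳ = 2499072.20 / 24584.18 = 101.65 cm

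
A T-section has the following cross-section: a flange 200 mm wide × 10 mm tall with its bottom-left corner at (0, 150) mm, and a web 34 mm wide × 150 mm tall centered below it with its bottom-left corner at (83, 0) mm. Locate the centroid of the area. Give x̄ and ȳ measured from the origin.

web: A = 34 × 150 = 5100.00, centroid at (100.00, 75.00).
flange: A = 200 × 10 = 2000.00, centroid at (100.00, 155.00).
ΣA = 7100.00 mm²
ΣAx̄ = (5100.00)(100.00) + (2000.00)(100.00) = 710000.00 mm³
ΣAȳ = (5100.00)(75.00) + (2000.00)(155.00) = 692500.00 mm³
x̄ = 710000.00 / 7100.00 = 100.00 mm
ȳ = 692500.00 / 7100.00 = 97.54 mm

x̄ = 100.00 mm, ȳ = 97.54 mm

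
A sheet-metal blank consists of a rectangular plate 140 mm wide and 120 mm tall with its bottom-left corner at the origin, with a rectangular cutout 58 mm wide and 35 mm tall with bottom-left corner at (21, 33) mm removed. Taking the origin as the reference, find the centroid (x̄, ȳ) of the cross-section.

x̄ = 72.75 mm, ȳ = 61.31 mm

Part | A | x̄ᵢ | ȳᵢ | A·x̄ᵢ | A·ȳᵢ
plate | 16800.00 | 70.00 | 60.00 | 1176000.00 | 1008000.00
hole | -2030.00 | 50.00 | 50.50 | -101500.00 | -102515.00
Σ | 14770.00 |  |  | 1074500.00 | 905485.00
x̄ = 1074500.00 / 14770.00 = 72.75 mm
ȳ = 905485.00 / 14770.00 = 61.31 mm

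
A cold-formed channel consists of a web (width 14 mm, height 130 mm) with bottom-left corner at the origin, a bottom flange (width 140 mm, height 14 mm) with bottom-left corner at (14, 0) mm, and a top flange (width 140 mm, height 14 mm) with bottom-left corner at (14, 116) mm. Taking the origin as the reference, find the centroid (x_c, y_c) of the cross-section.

x_c = 59.59 mm, y_c = 65.00 mm

web: A = 14 × 130 = 1820.00, centroid at (7.00, 65.00).
bottom flange: A = 140 × 14 = 1960.00, centroid at (84.00, 7.00).
top flange: A = 140 × 14 = 1960.00, centroid at (84.00, 123.00).
ΣA = 5740.00 mm²
ΣAx_c = (1820.00)(7.00) + (1960.00)(84.00) + (1960.00)(84.00) = 342020.00 mm³
ΣAy_c = (1820.00)(65.00) + (1960.00)(7.00) + (1960.00)(123.00) = 373100.00 mm³
x_c = 342020.00 / 5740.00 = 59.59 mm
y_c = 373100.00 / 5740.00 = 65.00 mm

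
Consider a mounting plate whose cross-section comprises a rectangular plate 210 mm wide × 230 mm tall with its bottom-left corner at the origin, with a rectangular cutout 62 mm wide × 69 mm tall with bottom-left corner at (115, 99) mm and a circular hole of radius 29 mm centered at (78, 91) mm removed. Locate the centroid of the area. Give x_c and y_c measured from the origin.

x_c = 102.49 mm, y_c = 114.62 mm

plate: A = 210 × 230 = 48300.00, centroid at (105.00, 115.00).
hole 1: A = −(62 × 69) = -4278.00, centroid at (146.00, 133.50).
hole 2: A = −π·29² = -2642.08, centroid at (78.00, 91.00).
ΣA = 41379.92 mm²
ΣAx_c = (48300.00)(105.00) + (-4278.00)(146.00) + (-2642.08)(78.00) = 4240829.81 mm³
ΣAy_c = (48300.00)(115.00) + (-4278.00)(133.50) + (-2642.08)(91.00) = 4742957.77 mm³
x_c = 4240829.81 / 41379.92 = 102.49 mm
y_c = 4742957.77 / 41379.92 = 114.62 mm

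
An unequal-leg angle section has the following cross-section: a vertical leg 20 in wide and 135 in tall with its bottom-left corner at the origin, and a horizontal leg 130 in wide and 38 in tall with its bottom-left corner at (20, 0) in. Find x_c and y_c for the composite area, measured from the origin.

Part | A | x̄ᵢ | ȳᵢ | A·x̄ᵢ | A·ȳᵢ
vertical leg | 2700.00 | 10.00 | 67.50 | 27000.00 | 182250.00
horizontal leg | 4940.00 | 85.00 | 19.00 | 419900.00 | 93860.00
Σ | 7640.00 |  |  | 446900.00 | 276110.00
x_c = 446900.00 / 7640.00 = 58.49 in
y_c = 276110.00 / 7640.00 = 36.14 in

x_c = 58.49 in, y_c = 36.14 in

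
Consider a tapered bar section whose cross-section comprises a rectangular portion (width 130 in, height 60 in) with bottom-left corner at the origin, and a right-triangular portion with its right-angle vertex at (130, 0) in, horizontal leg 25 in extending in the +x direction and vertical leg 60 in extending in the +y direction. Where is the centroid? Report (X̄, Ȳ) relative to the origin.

Part | A | x̄ᵢ | ȳᵢ | A·x̄ᵢ | A·ȳᵢ
rectangular portion | 7800.00 | 65.00 | 30.00 | 507000.00 | 234000.00
triangular portion | 750.00 | 138.33 | 20.00 | 103750.00 | 15000.00
Σ | 8550.00 |  |  | 610750.00 | 249000.00
X̄ = 610750.00 / 8550.00 = 71.43 in
Ȳ = 249000.00 / 8550.00 = 29.12 in

X̄ = 71.43 in, Ȳ = 29.12 in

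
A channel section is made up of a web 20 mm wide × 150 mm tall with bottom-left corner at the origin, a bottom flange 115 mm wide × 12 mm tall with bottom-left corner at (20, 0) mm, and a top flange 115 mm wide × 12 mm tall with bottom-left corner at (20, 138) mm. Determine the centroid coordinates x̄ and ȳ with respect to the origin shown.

x̄ = 42.34 mm, ȳ = 75.00 mm

web: A = 20 × 150 = 3000.00, centroid at (10.00, 75.00).
bottom flange: A = 115 × 12 = 1380.00, centroid at (77.50, 6.00).
top flange: A = 115 × 12 = 1380.00, centroid at (77.50, 144.00).
ΣA = 5760.00 mm²
ΣAx̄ = (3000.00)(10.00) + (1380.00)(77.50) + (1380.00)(77.50) = 243900.00 mm³
ΣAȳ = (3000.00)(75.00) + (1380.00)(6.00) + (1380.00)(144.00) = 432000.00 mm³
x̄ = 243900.00 / 5760.00 = 42.34 mm
ȳ = 432000.00 / 5760.00 = 75.00 mm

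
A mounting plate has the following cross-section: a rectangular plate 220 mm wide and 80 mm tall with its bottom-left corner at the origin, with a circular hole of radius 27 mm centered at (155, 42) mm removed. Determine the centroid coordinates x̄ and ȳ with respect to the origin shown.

plate: A = 220 × 80 = 17600.00, centroid at (110.00, 40.00).
hole: A = −π·27² = -2290.22, centroid at (155.00, 42.00).
ΣA = 15309.78 mm², ΣAx̄ = 1581015.74 mm³, ΣAȳ = 607810.72 mm³.
x̄ = 1581015.74/15309.78 = 103.27 mm; ȳ = 607810.72/15309.78 = 39.70 mm.

x̄ = 103.27 mm, ȳ = 39.70 mm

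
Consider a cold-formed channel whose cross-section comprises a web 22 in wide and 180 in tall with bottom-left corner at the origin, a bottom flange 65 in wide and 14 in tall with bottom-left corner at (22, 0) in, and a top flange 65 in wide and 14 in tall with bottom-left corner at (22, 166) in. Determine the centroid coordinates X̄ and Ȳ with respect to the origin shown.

X̄ = 24.70 in, Ȳ = 90.00 in

web: A = 22 × 180 = 3960.00, centroid at (11.00, 90.00).
bottom flange: A = 65 × 14 = 910.00, centroid at (54.50, 7.00).
top flange: A = 65 × 14 = 910.00, centroid at (54.50, 173.00).
ΣA = 5780.00 in²
ΣAX̄ = (3960.00)(11.00) + (910.00)(54.50) + (910.00)(54.50) = 142750.00 in³
ΣAȲ = (3960.00)(90.00) + (910.00)(7.00) + (910.00)(173.00) = 520200.00 in³
X̄ = 142750.00 / 5780.00 = 24.70 in
Ȳ = 520200.00 / 5780.00 = 90.00 in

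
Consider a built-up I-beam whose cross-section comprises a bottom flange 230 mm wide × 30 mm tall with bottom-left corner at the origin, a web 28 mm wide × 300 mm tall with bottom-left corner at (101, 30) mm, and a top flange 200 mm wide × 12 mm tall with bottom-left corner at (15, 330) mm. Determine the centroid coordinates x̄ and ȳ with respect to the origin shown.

x̄ = 115.00 mm, ȳ = 136.83 mm

Part | A | x̄ᵢ | ȳᵢ | A·x̄ᵢ | A·ȳᵢ
bottom flange | 6900.00 | 115.00 | 15.00 | 793500.00 | 103500.00
web | 8400.00 | 115.00 | 180.00 | 966000.00 | 1512000.00
top flange | 2400.00 | 115.00 | 336.00 | 276000.00 | 806400.00
Σ | 17700.00 |  |  | 2035500.00 | 2421900.00
x̄ = 2035500.00 / 17700.00 = 115.00 mm
ȳ = 2421900.00 / 17700.00 = 136.83 mm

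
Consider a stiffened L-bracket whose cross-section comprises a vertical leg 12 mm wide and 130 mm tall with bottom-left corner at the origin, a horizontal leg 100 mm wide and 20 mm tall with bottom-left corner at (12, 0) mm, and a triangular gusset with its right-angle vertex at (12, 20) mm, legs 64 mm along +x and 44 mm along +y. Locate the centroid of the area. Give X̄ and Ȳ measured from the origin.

vertical leg: A = 12 × 130 = 1560.00, centroid at (6.00, 65.00).
horizontal leg: A = 100 × 20 = 2000.00, centroid at (62.00, 10.00).
gusset: A = ½·64·44 = 1408.00, centroid at (33.33, 34.67).
ΣA = 4968.00 mm²
ΣAX̄ = (1560.00)(6.00) + (2000.00)(62.00) + (1408.00)(33.33) = 180293.33 mm³
ΣAȲ = (1560.00)(65.00) + (2000.00)(10.00) + (1408.00)(34.67) = 170210.67 mm³
X̄ = 180293.33 / 4968.00 = 36.29 mm
Ȳ = 170210.67 / 4968.00 = 34.26 mm

X̄ = 36.29 mm, Ȳ = 34.26 mm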